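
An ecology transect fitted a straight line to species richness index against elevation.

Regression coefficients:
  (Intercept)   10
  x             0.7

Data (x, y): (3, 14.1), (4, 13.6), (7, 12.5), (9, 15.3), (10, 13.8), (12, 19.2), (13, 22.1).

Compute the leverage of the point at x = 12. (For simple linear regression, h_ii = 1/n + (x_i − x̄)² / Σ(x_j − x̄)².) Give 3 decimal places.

h = 0.301

x̄ = (3 + 4 + 7 + 9 + 10 + 12 + 13)/7 = 8.28571
Σ(x − x̄)² = 27.9388 + 18.3673 + 1.65306 + 0.510204 + 2.93878 + 13.7959 + 22.2245 = 87.4286
h = 1/7 + (3.71429)²/87.4286 = 0.142857 + 0.157796 = 0.301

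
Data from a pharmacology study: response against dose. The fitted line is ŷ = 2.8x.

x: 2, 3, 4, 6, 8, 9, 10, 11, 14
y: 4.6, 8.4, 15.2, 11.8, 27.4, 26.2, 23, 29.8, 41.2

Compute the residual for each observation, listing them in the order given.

x=2: ŷ = 2.8·2 = 5.6; e = 4.6 − 5.6 = -1
x=3: ŷ = 2.8·3 = 8.4; e = 8.4 − 8.4 = 0
x=4: ŷ = 2.8·4 = 11.2; e = 15.2 − 11.2 = 4
x=6: ŷ = 2.8·6 = 16.8; e = 11.8 − 16.8 = -5
x=8: ŷ = 2.8·8 = 22.4; e = 27.4 − 22.4 = 5
x=9: ŷ = 2.8·9 = 25.2; e = 26.2 − 25.2 = 1
x=10: ŷ = 2.8·10 = 28; e = 23 − 28 = -5
x=11: ŷ = 2.8·11 = 30.8; e = 29.8 − 30.8 = -1
x=14: ŷ = 2.8·14 = 39.2; e = 41.2 − 39.2 = 2

-1, 0, 4, -5, 5, 1, -5, -1, 2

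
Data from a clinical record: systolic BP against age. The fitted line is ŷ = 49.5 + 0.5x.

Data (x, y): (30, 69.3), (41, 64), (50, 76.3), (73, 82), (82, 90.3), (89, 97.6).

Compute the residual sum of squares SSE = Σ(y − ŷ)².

SSE = 91.28

x=30: ŷ = 49.5 + 0.5·30 = 64.5; e = 69.3 − 64.5 = 4.8
x=41: ŷ = 49.5 + 0.5·41 = 70; e = 64 − 70 = -6
x=50: ŷ = 49.5 + 0.5·50 = 74.5; e = 76.3 − 74.5 = 1.8
x=73: ŷ = 49.5 + 0.5·73 = 86; e = 82 − 86 = -4
x=82: ŷ = 49.5 + 0.5·82 = 90.5; e = 90.3 − 90.5 = -0.2
x=89: ŷ = 49.5 + 0.5·89 = 94; e = 97.6 − 94 = 3.6
SSE = 23.04 + 36 + 3.24 + 16 + 0.04 + 12.96 = 91.28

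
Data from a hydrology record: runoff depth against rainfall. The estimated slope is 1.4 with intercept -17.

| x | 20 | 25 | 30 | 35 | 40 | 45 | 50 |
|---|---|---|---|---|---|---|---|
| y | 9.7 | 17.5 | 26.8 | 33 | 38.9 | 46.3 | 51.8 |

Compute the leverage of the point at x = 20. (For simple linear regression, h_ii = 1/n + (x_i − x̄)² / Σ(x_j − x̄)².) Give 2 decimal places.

h = 0.46

x̄ = (20 + 25 + 30 + 35 + 40 + 45 + 50)/7 = 35
Σ(x − x̄)² = 225 + 100 + 25 + 0 + 25 + 100 + 225 = 700
h = 1/7 + (-15)²/700 = 0.142857 + 0.321429 = 0.46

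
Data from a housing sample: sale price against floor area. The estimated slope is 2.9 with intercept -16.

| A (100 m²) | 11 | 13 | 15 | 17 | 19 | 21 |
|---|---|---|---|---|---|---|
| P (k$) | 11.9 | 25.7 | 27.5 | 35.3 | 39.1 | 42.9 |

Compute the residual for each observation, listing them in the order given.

A=11: P̂ = -16 + 2.9·11 = 15.9; r = 11.9 − 15.9 = -4
A=13: P̂ = -16 + 2.9·13 = 21.7; r = 25.7 − 21.7 = 4
A=15: P̂ = -16 + 2.9·15 = 27.5; r = 27.5 − 27.5 = 0
A=17: P̂ = -16 + 2.9·17 = 33.3; r = 35.3 − 33.3 = 2
A=19: P̂ = -16 + 2.9·19 = 39.1; r = 39.1 − 39.1 = 0
A=21: P̂ = -16 + 2.9·21 = 44.9; r = 42.9 − 44.9 = -2

-4, 4, 0, 2, 0, -2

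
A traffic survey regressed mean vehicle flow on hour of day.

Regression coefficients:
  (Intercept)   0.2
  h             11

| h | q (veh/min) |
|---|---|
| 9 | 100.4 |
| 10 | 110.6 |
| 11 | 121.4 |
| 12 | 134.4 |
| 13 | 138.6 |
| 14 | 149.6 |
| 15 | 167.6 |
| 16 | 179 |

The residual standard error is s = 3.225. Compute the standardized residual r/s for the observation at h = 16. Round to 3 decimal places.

0.868

ŷ = 0.2 + 11·16 = 176.2
r = 179 − 176.2 = 2.8
r/s = 2.8 / 3.225 = 0.868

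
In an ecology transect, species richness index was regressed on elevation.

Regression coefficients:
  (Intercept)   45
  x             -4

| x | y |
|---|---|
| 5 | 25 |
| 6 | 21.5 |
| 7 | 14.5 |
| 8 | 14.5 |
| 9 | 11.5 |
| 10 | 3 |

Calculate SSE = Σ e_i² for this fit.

x=5: ŷ = 45 − 4·5 = 25; e = 25 − 25 = 0
x=6: ŷ = 45 − 4·6 = 21; e = 21.5 − 21 = 0.5
x=7: ŷ = 45 − 4·7 = 17; e = 14.5 − 17 = -2.5
x=8: ŷ = 45 − 4·8 = 13; e = 14.5 − 13 = 1.5
x=9: ŷ = 45 − 4·9 = 9; e = 11.5 − 9 = 2.5
x=10: ŷ = 45 − 4·10 = 5; e = 3 − 5 = -2
SSE = 0 + 0.25 + 6.25 + 2.25 + 6.25 + 4 = 19

SSE = 19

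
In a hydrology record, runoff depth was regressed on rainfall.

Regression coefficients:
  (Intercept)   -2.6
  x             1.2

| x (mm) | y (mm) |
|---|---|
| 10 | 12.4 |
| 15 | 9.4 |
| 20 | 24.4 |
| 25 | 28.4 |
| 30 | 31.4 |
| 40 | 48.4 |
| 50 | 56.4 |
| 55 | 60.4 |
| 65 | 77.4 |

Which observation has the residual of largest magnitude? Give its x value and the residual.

x=10: ŷ = -2.6 + 1.2·10 = 9.4; r = 12.4 − 9.4 = 3
x=15: ŷ = -2.6 + 1.2·15 = 15.4; r = 9.4 − 15.4 = -6
x=20: ŷ = -2.6 + 1.2·20 = 21.4; r = 24.4 − 21.4 = 3
x=25: ŷ = -2.6 + 1.2·25 = 27.4; r = 28.4 − 27.4 = 1
x=30: ŷ = -2.6 + 1.2·30 = 33.4; r = 31.4 − 33.4 = -2
x=40: ŷ = -2.6 + 1.2·40 = 45.4; r = 48.4 − 45.4 = 3
x=50: ŷ = -2.6 + 1.2·50 = 57.4; r = 56.4 − 57.4 = -1
x=55: ŷ = -2.6 + 1.2·55 = 63.4; r = 60.4 − 63.4 = -3
x=65: ŷ = -2.6 + 1.2·65 = 75.4; r = 77.4 − 75.4 = 2
Largest |r| is 6 at x = 15, residual -6.

x = 15, r = -6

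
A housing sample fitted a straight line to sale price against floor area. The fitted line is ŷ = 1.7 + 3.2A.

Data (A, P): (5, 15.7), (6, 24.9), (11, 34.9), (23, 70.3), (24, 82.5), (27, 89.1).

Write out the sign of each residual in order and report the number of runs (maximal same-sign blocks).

A=5: ŷ = 1.7 + 3.2·5 = 17.7; e = 15.7 − 17.7 = -2
A=6: ŷ = 1.7 + 3.2·6 = 20.9; e = 24.9 − 20.9 = 4
A=11: ŷ = 1.7 + 3.2·11 = 36.9; e = 34.9 − 36.9 = -2
A=23: ŷ = 1.7 + 3.2·23 = 75.3; e = 70.3 − 75.3 = -5
A=24: ŷ = 1.7 + 3.2·24 = 78.5; e = 82.5 − 78.5 = 4
A=27: ŷ = 1.7 + 3.2·27 = 88.1; e = 89.1 − 88.1 = 1
Signs: − + − − + +
Runs: −×1, +×1, −×2, +×2 → 4

4 runs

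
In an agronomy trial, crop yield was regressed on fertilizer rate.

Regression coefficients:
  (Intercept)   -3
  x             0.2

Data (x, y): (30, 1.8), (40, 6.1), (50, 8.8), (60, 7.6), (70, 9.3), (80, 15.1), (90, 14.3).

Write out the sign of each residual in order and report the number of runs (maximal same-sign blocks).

x=30: ŷ = -3 + 0.2·30 = 3; e = 1.8 − 3 = -1.2
x=40: ŷ = -3 + 0.2·40 = 5; e = 6.1 − 5 = 1.1
x=50: ŷ = -3 + 0.2·50 = 7; e = 8.8 − 7 = 1.8
x=60: ŷ = -3 + 0.2·60 = 9; e = 7.6 − 9 = -1.4
x=70: ŷ = -3 + 0.2·70 = 11; e = 9.3 − 11 = -1.7
x=80: ŷ = -3 + 0.2·80 = 13; e = 15.1 − 13 = 2.1
x=90: ŷ = -3 + 0.2·90 = 15; e = 14.3 − 15 = -0.7
Signs: − + + − − + −
Runs: −×1, +×2, −×2, +×1, −×1 → 5

5 runs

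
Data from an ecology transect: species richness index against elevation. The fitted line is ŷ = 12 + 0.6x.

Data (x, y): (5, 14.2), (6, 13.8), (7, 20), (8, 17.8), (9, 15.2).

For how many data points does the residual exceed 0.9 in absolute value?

4

x=5: ŷ = 12 + 0.6·5 = 15; r = 14.2 − 15 = -0.8
x=6: ŷ = 12 + 0.6·6 = 15.6; r = 13.8 − 15.6 = -1.8
x=7: ŷ = 12 + 0.6·7 = 16.2; r = 20 − 16.2 = 3.8
x=8: ŷ = 12 + 0.6·8 = 16.8; r = 17.8 − 16.8 = 1
x=9: ŷ = 12 + 0.6·9 = 17.4; r = 15.2 − 17.4 = -2.2
|r| > 0.9: x=6 (|r|=1.8), x=7 (|r|=3.8), x=8 (|r|=1), x=9 (|r|=2.2) → 4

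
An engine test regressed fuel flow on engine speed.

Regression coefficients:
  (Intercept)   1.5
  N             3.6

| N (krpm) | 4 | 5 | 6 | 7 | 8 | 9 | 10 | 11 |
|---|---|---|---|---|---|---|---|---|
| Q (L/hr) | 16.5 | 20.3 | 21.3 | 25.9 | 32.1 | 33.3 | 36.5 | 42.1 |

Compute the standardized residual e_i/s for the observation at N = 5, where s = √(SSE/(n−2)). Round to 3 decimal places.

N=4: ŷ = 1.5 + 3.6·4 = 15.9; e = 16.5 − 15.9 = 0.6
N=5: ŷ = 1.5 + 3.6·5 = 19.5; e = 20.3 − 19.5 = 0.8
N=6: ŷ = 1.5 + 3.6·6 = 23.1; e = 21.3 − 23.1 = -1.8
N=7: ŷ = 1.5 + 3.6·7 = 26.7; e = 25.9 − 26.7 = -0.8
N=8: ŷ = 1.5 + 3.6·8 = 30.3; e = 32.1 − 30.3 = 1.8
N=9: ŷ = 1.5 + 3.6·9 = 33.9; e = 33.3 − 33.9 = -0.6
N=10: ŷ = 1.5 + 3.6·10 = 37.5; e = 36.5 − 37.5 = -1
N=11: ŷ = 1.5 + 3.6·11 = 41.1; e = 42.1 − 41.1 = 1
SSE = 0.36 + 0.64 + 3.24 + 0.64 + 3.24 + 0.36 + 1 + 1 = 10.48
s = √(10.48/6) = 1.32162
e/s = 0.8 / 1.32162 = 0.605

0.605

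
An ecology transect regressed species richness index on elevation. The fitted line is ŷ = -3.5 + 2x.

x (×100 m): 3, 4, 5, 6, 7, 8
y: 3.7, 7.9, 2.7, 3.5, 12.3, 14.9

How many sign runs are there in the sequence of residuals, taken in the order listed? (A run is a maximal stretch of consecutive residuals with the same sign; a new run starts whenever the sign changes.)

x=3: ŷ = -3.5 + 2·3 = 2.5; e = 3.7 − 2.5 = 1.2
x=4: ŷ = -3.5 + 2·4 = 4.5; e = 7.9 − 4.5 = 3.4
x=5: ŷ = -3.5 + 2·5 = 6.5; e = 2.7 − 6.5 = -3.8
x=6: ŷ = -3.5 + 2·6 = 8.5; e = 3.5 − 8.5 = -5
x=7: ŷ = -3.5 + 2·7 = 10.5; e = 12.3 − 10.5 = 1.8
x=8: ŷ = -3.5 + 2·8 = 12.5; e = 14.9 − 12.5 = 2.4
Signs: + + − − + +
Runs: +×2, −×2, +×2 → 3

3 runs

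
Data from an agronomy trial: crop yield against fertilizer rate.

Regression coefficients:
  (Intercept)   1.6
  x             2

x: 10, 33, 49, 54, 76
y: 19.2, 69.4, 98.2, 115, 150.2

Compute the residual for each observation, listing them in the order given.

-2.4, 1.8, -1.4, 5.4, -3.4

x=10: ŷ = 1.6 + 2·10 = 21.6; r = 19.2 − 21.6 = -2.4
x=33: ŷ = 1.6 + 2·33 = 67.6; r = 69.4 − 67.6 = 1.8
x=49: ŷ = 1.6 + 2·49 = 99.6; r = 98.2 − 99.6 = -1.4
x=54: ŷ = 1.6 + 2·54 = 109.6; r = 115 − 109.6 = 5.4
x=76: ŷ = 1.6 + 2·76 = 153.6; r = 150.2 − 153.6 = -3.4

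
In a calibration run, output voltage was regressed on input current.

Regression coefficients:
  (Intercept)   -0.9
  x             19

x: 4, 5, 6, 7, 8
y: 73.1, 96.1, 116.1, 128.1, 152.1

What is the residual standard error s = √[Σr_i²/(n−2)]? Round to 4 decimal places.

x=4: ŷ = -0.9 + 19·4 = 75.1; r = 73.1 − 75.1 = -2
x=5: ŷ = -0.9 + 19·5 = 94.1; r = 96.1 − 94.1 = 2
x=6: ŷ = -0.9 + 19·6 = 113.1; r = 116.1 − 113.1 = 3
x=7: ŷ = -0.9 + 19·7 = 132.1; r = 128.1 − 132.1 = -4
x=8: ŷ = -0.9 + 19·8 = 151.1; r = 152.1 − 151.1 = 1
SSE = 4 + 4 + 9 + 16 + 1 = 34
s = √(34/3) = √11.3333 ≈ 3.3665

s = 3.3665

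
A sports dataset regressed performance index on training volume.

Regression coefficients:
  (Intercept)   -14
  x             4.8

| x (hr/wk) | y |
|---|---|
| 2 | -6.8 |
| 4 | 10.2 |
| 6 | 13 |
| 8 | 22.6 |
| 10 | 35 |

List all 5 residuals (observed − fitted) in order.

x=2: ŷ = -14 + 4.8·2 = -4.4; e = -6.8 − (-4.4) = -2.4
x=4: ŷ = -14 + 4.8·4 = 5.2; e = 10.2 − 5.2 = 5
x=6: ŷ = -14 + 4.8·6 = 14.8; e = 13 − 14.8 = -1.8
x=8: ŷ = -14 + 4.8·8 = 24.4; e = 22.6 − 24.4 = -1.8
x=10: ŷ = -14 + 4.8·10 = 34; e = 35 − 34 = 1

-2.4, 5, -1.8, -1.8, 1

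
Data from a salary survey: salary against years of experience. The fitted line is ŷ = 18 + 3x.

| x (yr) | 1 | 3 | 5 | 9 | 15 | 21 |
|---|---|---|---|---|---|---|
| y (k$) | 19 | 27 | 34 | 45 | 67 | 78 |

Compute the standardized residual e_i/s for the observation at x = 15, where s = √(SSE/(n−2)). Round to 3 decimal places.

1.461

x=1: ŷ = 18 + 3·1 = 21; e = 19 − 21 = -2
x=3: ŷ = 18 + 3·3 = 27; e = 27 − 27 = 0
x=5: ŷ = 18 + 3·5 = 33; e = 34 − 33 = 1
x=9: ŷ = 18 + 3·9 = 45; e = 45 − 45 = 0
x=15: ŷ = 18 + 3·15 = 63; e = 67 − 63 = 4
x=21: ŷ = 18 + 3·21 = 81; e = 78 − 81 = -3
SSE = 4 + 0 + 1 + 0 + 16 + 9 = 30
s = √(30/4) = 2.73861
e/s = 4 / 2.73861 = 1.461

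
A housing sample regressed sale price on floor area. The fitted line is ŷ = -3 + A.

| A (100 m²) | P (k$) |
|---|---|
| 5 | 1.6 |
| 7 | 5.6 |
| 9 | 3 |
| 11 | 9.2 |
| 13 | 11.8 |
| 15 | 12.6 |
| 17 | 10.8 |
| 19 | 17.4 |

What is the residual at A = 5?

ŷ = -3 + 5 = 2
r = 1.6 − 2 = -0.4

r = -0.4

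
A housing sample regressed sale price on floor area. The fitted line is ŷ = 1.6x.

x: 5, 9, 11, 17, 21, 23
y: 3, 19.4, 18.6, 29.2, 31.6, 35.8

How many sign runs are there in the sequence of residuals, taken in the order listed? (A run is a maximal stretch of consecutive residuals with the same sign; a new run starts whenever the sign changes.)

3 runs

x=5: ŷ = 1.6·5 = 8; e = 3 − 8 = -5
x=9: ŷ = 1.6·9 = 14.4; e = 19.4 − 14.4 = 5
x=11: ŷ = 1.6·11 = 17.6; e = 18.6 − 17.6 = 1
x=17: ŷ = 1.6·17 = 27.2; e = 29.2 − 27.2 = 2
x=21: ŷ = 1.6·21 = 33.6; e = 31.6 − 33.6 = -2
x=23: ŷ = 1.6·23 = 36.8; e = 35.8 − 36.8 = -1
Signs: − + + + − −
Runs: −×1, +×3, −×2 → 3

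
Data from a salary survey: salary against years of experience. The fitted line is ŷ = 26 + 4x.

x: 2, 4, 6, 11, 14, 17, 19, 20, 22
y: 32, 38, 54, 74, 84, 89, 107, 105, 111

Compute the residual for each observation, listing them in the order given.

x=2: ŷ = 26 + 4·2 = 34; e = 32 − 34 = -2
x=4: ŷ = 26 + 4·4 = 42; e = 38 − 42 = -4
x=6: ŷ = 26 + 4·6 = 50; e = 54 − 50 = 4
x=11: ŷ = 26 + 4·11 = 70; e = 74 − 70 = 4
x=14: ŷ = 26 + 4·14 = 82; e = 84 − 82 = 2
x=17: ŷ = 26 + 4·17 = 94; e = 89 − 94 = -5
x=19: ŷ = 26 + 4·19 = 102; e = 107 − 102 = 5
x=20: ŷ = 26 + 4·20 = 106; e = 105 − 106 = -1
x=22: ŷ = 26 + 4·22 = 114; e = 111 − 114 = -3

-2, -4, 4, 4, 2, -5, 5, -1, -3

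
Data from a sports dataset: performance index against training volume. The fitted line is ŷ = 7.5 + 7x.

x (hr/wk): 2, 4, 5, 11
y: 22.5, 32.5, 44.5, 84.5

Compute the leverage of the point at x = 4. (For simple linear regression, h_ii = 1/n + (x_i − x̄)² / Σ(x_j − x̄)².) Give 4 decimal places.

h = 0.3000

x̄ = (2 + 4 + 5 + 11)/4 = 5.5
Σ(x − x̄)² = 12.25 + 2.25 + 0.25 + 30.25 = 45
h = 1/4 + (-1.5)²/45 = 0.25 + 0.05 = 0.3000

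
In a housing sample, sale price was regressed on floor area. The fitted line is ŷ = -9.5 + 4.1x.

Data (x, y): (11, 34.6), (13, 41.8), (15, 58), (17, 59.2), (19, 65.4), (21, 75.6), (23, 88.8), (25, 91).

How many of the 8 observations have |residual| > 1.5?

5

x=11: ŷ = -9.5 + 4.1·11 = 35.6; r = 34.6 − 35.6 = -1
x=13: ŷ = -9.5 + 4.1·13 = 43.8; r = 41.8 − 43.8 = -2
x=15: ŷ = -9.5 + 4.1·15 = 52; r = 58 − 52 = 6
x=17: ŷ = -9.5 + 4.1·17 = 60.2; r = 59.2 − 60.2 = -1
x=19: ŷ = -9.5 + 4.1·19 = 68.4; r = 65.4 − 68.4 = -3
x=21: ŷ = -9.5 + 4.1·21 = 76.6; r = 75.6 − 76.6 = -1
x=23: ŷ = -9.5 + 4.1·23 = 84.8; r = 88.8 − 84.8 = 4
x=25: ŷ = -9.5 + 4.1·25 = 93; r = 91 − 93 = -2
|r| > 1.5: x=13 (|r|=2), x=15 (|r|=6), x=19 (|r|=3), x=23 (|r|=4), x=25 (|r|=2) → 5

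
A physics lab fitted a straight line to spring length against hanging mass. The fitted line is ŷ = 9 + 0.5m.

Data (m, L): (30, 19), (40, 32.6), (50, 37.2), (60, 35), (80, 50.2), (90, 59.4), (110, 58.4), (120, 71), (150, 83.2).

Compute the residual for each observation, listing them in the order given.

m=30: ŷ = 9 + 0.5·30 = 24; e = 19 − 24 = -5
m=40: ŷ = 9 + 0.5·40 = 29; e = 32.6 − 29 = 3.6
m=50: ŷ = 9 + 0.5·50 = 34; e = 37.2 − 34 = 3.2
m=60: ŷ = 9 + 0.5·60 = 39; e = 35 − 39 = -4
m=80: ŷ = 9 + 0.5·80 = 49; e = 50.2 − 49 = 1.2
m=90: ŷ = 9 + 0.5·90 = 54; e = 59.4 − 54 = 5.4
m=110: ŷ = 9 + 0.5·110 = 64; e = 58.4 − 64 = -5.6
m=120: ŷ = 9 + 0.5·120 = 69; e = 71 − 69 = 2
m=150: ŷ = 9 + 0.5·150 = 84; e = 83.2 − 84 = -0.8

-5, 3.6, 3.2, -4, 1.2, 5.4, -5.6, 2, -0.8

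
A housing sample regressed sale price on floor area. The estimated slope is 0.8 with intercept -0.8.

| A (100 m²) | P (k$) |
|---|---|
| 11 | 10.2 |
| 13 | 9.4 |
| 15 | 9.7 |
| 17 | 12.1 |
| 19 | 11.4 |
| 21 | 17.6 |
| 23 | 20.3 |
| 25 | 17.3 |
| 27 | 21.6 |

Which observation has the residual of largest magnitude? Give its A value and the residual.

A=11: P̂ = -0.8 + 0.8·11 = 8; e = 10.2 − 8 = 2.2
A=13: P̂ = -0.8 + 0.8·13 = 9.6; e = 9.4 − 9.6 = -0.2
A=15: P̂ = -0.8 + 0.8·15 = 11.2; e = 9.7 − 11.2 = -1.5
A=17: P̂ = -0.8 + 0.8·17 = 12.8; e = 12.1 − 12.8 = -0.7
A=19: P̂ = -0.8 + 0.8·19 = 14.4; e = 11.4 − 14.4 = -3
A=21: P̂ = -0.8 + 0.8·21 = 16; e = 17.6 − 16 = 1.6
A=23: P̂ = -0.8 + 0.8·23 = 17.6; e = 20.3 − 17.6 = 2.7
A=25: P̂ = -0.8 + 0.8·25 = 19.2; e = 17.3 − 19.2 = -1.9
A=27: P̂ = -0.8 + 0.8·27 = 20.8; e = 21.6 − 20.8 = 0.8
Largest |e| is 3 at A = 19, residual -3.

A = 19, e = -3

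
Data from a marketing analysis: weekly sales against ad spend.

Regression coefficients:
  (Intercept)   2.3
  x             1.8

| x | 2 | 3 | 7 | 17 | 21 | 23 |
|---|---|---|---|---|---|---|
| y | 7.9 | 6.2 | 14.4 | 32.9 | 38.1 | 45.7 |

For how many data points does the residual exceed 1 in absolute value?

4

x=2: ŷ = 2.3 + 1.8·2 = 5.9; r = 7.9 − 5.9 = 2
x=3: ŷ = 2.3 + 1.8·3 = 7.7; r = 6.2 − 7.7 = -1.5
x=7: ŷ = 2.3 + 1.8·7 = 14.9; r = 14.4 − 14.9 = -0.5
x=17: ŷ = 2.3 + 1.8·17 = 32.9; r = 32.9 − 32.9 = 0
x=21: ŷ = 2.3 + 1.8·21 = 40.1; r = 38.1 − 40.1 = -2
x=23: ŷ = 2.3 + 1.8·23 = 43.7; r = 45.7 − 43.7 = 2
|r| > 1: x=2 (|r|=2), x=3 (|r|=1.5), x=21 (|r|=2), x=23 (|r|=2) → 4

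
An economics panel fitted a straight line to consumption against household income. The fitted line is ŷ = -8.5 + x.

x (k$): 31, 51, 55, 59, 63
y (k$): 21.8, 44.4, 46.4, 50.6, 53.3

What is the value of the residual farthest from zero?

r = 1.9

x=31: ŷ = -8.5 + 31 = 22.5; r = 21.8 − 22.5 = -0.7
x=51: ŷ = -8.5 + 51 = 42.5; r = 44.4 − 42.5 = 1.9
x=55: ŷ = -8.5 + 55 = 46.5; r = 46.4 − 46.5 = -0.1
x=59: ŷ = -8.5 + 59 = 50.5; r = 50.6 − 50.5 = 0.1
x=63: ŷ = -8.5 + 63 = 54.5; r = 53.3 − 54.5 = -1.2
Largest |r| is 1.9 at x = 51, residual 1.9.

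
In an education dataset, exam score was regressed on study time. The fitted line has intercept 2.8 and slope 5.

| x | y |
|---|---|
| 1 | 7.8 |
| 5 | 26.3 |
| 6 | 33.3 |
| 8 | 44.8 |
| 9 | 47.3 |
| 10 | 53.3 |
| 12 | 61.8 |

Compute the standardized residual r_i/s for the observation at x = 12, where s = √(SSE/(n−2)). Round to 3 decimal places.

x=1: ŷ = 2.8 + 5·1 = 7.8; r = 7.8 − 7.8 = 0
x=5: ŷ = 2.8 + 5·5 = 27.8; r = 26.3 − 27.8 = -1.5
x=6: ŷ = 2.8 + 5·6 = 32.8; r = 33.3 − 32.8 = 0.5
x=8: ŷ = 2.8 + 5·8 = 42.8; r = 44.8 − 42.8 = 2
x=9: ŷ = 2.8 + 5·9 = 47.8; r = 47.3 − 47.8 = -0.5
x=10: ŷ = 2.8 + 5·10 = 52.8; r = 53.3 − 52.8 = 0.5
x=12: ŷ = 2.8 + 5·12 = 62.8; r = 61.8 − 62.8 = -1
SSE = 0 + 2.25 + 0.25 + 4 + 0.25 + 0.25 + 1 = 8
s = √(8/5) = 1.26491
r/s = -1 / 1.26491 = -0.791

-0.791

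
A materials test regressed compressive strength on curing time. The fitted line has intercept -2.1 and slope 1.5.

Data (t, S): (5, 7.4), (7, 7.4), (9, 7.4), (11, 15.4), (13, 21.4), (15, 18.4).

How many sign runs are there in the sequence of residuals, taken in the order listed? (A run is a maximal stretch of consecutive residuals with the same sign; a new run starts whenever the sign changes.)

t=5: ŷ = -2.1 + 1.5·5 = 5.4; e = 7.4 − 5.4 = 2
t=7: ŷ = -2.1 + 1.5·7 = 8.4; e = 7.4 − 8.4 = -1
t=9: ŷ = -2.1 + 1.5·9 = 11.4; e = 7.4 − 11.4 = -4
t=11: ŷ = -2.1 + 1.5·11 = 14.4; e = 15.4 − 14.4 = 1
t=13: ŷ = -2.1 + 1.5·13 = 17.4; e = 21.4 − 17.4 = 4
t=15: ŷ = -2.1 + 1.5·15 = 20.4; e = 18.4 − 20.4 = -2
Signs: + − − + + −
Runs: +×1, −×2, +×2, −×1 → 4

4 runs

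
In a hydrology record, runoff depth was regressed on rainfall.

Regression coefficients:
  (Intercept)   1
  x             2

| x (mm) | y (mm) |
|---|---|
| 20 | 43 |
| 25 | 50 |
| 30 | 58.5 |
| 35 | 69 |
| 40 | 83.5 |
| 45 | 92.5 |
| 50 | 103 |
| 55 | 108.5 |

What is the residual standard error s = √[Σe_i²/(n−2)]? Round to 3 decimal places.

x=20: ŷ = 1 + 2·20 = 41; e = 43 − 41 = 2
x=25: ŷ = 1 + 2·25 = 51; e = 50 − 51 = -1
x=30: ŷ = 1 + 2·30 = 61; e = 58.5 − 61 = -2.5
x=35: ŷ = 1 + 2·35 = 71; e = 69 − 71 = -2
x=40: ŷ = 1 + 2·40 = 81; e = 83.5 − 81 = 2.5
x=45: ŷ = 1 + 2·45 = 91; e = 92.5 − 91 = 1.5
x=50: ŷ = 1 + 2·50 = 101; e = 103 − 101 = 2
x=55: ŷ = 1 + 2·55 = 111; e = 108.5 − 111 = -2.5
SSE = 4 + 1 + 6.25 + 4 + 6.25 + 2.25 + 4 + 6.25 = 34
s = √(34/6) = √5.66667 ≈ 2.380

s = 2.380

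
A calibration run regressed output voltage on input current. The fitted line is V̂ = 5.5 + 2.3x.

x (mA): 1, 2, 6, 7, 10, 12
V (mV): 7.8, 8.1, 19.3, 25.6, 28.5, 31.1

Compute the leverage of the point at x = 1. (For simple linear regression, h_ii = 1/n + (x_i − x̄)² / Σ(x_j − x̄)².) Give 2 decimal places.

h = 0.47

x̄ = (1 + 2 + 6 + 7 + 10 + 12)/6 = 6.33333
Σ(x − x̄)² = 28.4444 + 18.7778 + 0.111111 + 0.444444 + 13.4444 + 32.1111 = 93.3333
h = 1/6 + (-5.33333)²/93.3333 = 0.166667 + 0.304762 = 0.47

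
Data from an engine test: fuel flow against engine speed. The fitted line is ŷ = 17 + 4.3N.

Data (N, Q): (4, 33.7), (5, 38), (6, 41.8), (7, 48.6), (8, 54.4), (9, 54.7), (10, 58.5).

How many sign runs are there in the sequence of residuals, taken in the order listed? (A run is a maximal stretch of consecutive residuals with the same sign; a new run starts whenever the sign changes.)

3 runs

N=4: ŷ = 17 + 4.3·4 = 34.2; r = 33.7 − 34.2 = -0.5
N=5: ŷ = 17 + 4.3·5 = 38.5; r = 38 − 38.5 = -0.5
N=6: ŷ = 17 + 4.3·6 = 42.8; r = 41.8 − 42.8 = -1
N=7: ŷ = 17 + 4.3·7 = 47.1; r = 48.6 − 47.1 = 1.5
N=8: ŷ = 17 + 4.3·8 = 51.4; r = 54.4 − 51.4 = 3
N=9: ŷ = 17 + 4.3·9 = 55.7; r = 54.7 − 55.7 = -1
N=10: ŷ = 17 + 4.3·10 = 60; r = 58.5 − 60 = -1.5
Signs: − − − + + − −
Runs: −×3, +×2, −×2 → 3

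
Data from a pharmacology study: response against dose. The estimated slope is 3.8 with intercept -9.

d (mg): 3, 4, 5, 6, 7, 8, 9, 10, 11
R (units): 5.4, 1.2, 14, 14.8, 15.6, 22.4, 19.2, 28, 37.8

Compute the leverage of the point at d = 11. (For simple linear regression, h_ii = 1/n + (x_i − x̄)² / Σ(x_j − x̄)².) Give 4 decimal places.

h = 0.3778

d̄ = (3 + 4 + 5 + 6 + 7 + 8 + 9 + 10 + 11)/9 = 7
Σ(d − d̄)² = 16 + 9 + 4 + 1 + 0 + 1 + 4 + 9 + 16 = 60
h = 1/9 + (4)²/60 = 0.111111 + 0.266667 = 0.3778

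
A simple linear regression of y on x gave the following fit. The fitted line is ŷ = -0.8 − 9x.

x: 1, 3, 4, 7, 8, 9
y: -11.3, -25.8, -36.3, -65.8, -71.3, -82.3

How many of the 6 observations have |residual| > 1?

4

x=1: ŷ = -0.8 − 9·1 = -9.8; r = -11.3 − (-9.8) = -1.5
x=3: ŷ = -0.8 − 9·3 = -27.8; r = -25.8 − (-27.8) = 2
x=4: ŷ = -0.8 − 9·4 = -36.8; r = -36.3 − (-36.8) = 0.5
x=7: ŷ = -0.8 − 9·7 = -63.8; r = -65.8 − (-63.8) = -2
x=8: ŷ = -0.8 − 9·8 = -72.8; r = -71.3 − (-72.8) = 1.5
x=9: ŷ = -0.8 − 9·9 = -81.8; r = -82.3 − (-81.8) = -0.5
|r| > 1: x=1 (|r|=1.5), x=3 (|r|=2), x=7 (|r|=2), x=8 (|r|=1.5) → 4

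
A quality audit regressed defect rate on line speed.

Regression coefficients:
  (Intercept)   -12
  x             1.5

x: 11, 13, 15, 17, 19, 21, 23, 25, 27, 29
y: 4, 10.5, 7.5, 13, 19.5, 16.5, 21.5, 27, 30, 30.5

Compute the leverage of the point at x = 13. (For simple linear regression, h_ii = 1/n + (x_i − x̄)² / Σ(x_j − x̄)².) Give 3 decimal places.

x̄ = (11 + 13 + 15 + 17 + 19 + 21 + 23 + 25 + 27 + 29)/10 = 20
Σ(x − x̄)² = 81 + 49 + 25 + 9 + 1 + 1 + 9 + 25 + 49 + 81 = 330
h = 1/10 + (-7)²/330 = 0.1 + 0.148485 = 0.248

h = 0.248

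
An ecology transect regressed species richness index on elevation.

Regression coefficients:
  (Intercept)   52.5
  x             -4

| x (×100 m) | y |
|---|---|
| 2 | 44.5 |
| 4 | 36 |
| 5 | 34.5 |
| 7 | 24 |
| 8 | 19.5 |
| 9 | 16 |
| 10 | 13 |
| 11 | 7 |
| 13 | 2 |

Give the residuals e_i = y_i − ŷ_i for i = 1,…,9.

x=2: ŷ = 52.5 − 4·2 = 44.5; e = 44.5 − 44.5 = 0
x=4: ŷ = 52.5 − 4·4 = 36.5; e = 36 − 36.5 = -0.5
x=5: ŷ = 52.5 − 4·5 = 32.5; e = 34.5 − 32.5 = 2
x=7: ŷ = 52.5 − 4·7 = 24.5; e = 24 − 24.5 = -0.5
x=8: ŷ = 52.5 − 4·8 = 20.5; e = 19.5 − 20.5 = -1
x=9: ŷ = 52.5 − 4·9 = 16.5; e = 16 − 16.5 = -0.5
x=10: ŷ = 52.5 − 4·10 = 12.5; e = 13 − 12.5 = 0.5
x=11: ŷ = 52.5 − 4·11 = 8.5; e = 7 − 8.5 = -1.5
x=13: ŷ = 52.5 − 4·13 = 0.5; e = 2 − 0.5 = 1.5

0, -0.5, 2, -0.5, -1, -0.5, 0.5, -1.5, 1.5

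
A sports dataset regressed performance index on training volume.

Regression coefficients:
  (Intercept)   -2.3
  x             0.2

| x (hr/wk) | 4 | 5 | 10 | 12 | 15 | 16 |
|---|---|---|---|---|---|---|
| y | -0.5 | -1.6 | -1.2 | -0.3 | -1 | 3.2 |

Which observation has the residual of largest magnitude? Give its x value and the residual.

x = 16, r = 2.3

x=4: ŷ = -2.3 + 0.2·4 = -1.5; r = -0.5 − (-1.5) = 1
x=5: ŷ = -2.3 + 0.2·5 = -1.3; r = -1.6 − (-1.3) = -0.3
x=10: ŷ = -2.3 + 0.2·10 = -0.3; r = -1.2 − (-0.3) = -0.9
x=12: ŷ = -2.3 + 0.2·12 = 0.1; r = -0.3 − 0.1 = -0.4
x=15: ŷ = -2.3 + 0.2·15 = 0.7; r = -1 − 0.7 = -1.7
x=16: ŷ = -2.3 + 0.2·16 = 0.9; r = 3.2 − 0.9 = 2.3
Largest |r| is 2.3 at x = 16, residual 2.3.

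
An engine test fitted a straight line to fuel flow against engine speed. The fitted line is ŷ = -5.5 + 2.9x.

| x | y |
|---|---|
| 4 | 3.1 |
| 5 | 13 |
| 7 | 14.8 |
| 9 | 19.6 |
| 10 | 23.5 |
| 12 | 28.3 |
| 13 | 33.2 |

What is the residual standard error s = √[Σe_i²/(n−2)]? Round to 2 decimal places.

x=4: ŷ = -5.5 + 2.9·4 = 6.1; e = 3.1 − 6.1 = -3
x=5: ŷ = -5.5 + 2.9·5 = 9; e = 13 − 9 = 4
x=7: ŷ = -5.5 + 2.9·7 = 14.8; e = 14.8 − 14.8 = 0
x=9: ŷ = -5.5 + 2.9·9 = 20.6; e = 19.6 − 20.6 = -1
x=10: ŷ = -5.5 + 2.9·10 = 23.5; e = 23.5 − 23.5 = 0
x=12: ŷ = -5.5 + 2.9·12 = 29.3; e = 28.3 − 29.3 = -1
x=13: ŷ = -5.5 + 2.9·13 = 32.2; e = 33.2 − 32.2 = 1
SSE = 9 + 16 + 0 + 1 + 0 + 1 + 1 = 28
s = √(28/5) = √5.6 ≈ 2.37

s = 2.37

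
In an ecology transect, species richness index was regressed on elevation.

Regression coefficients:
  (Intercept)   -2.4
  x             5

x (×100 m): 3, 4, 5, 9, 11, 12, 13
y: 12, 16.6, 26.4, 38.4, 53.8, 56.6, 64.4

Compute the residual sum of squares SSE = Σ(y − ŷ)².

SSE = 39.12

x=3: ŷ = -2.4 + 5·3 = 12.6; e = 12 − 12.6 = -0.6
x=4: ŷ = -2.4 + 5·4 = 17.6; e = 16.6 − 17.6 = -1
x=5: ŷ = -2.4 + 5·5 = 22.6; e = 26.4 − 22.6 = 3.8
x=9: ŷ = -2.4 + 5·9 = 42.6; e = 38.4 − 42.6 = -4.2
x=11: ŷ = -2.4 + 5·11 = 52.6; e = 53.8 − 52.6 = 1.2
x=12: ŷ = -2.4 + 5·12 = 57.6; e = 56.6 − 57.6 = -1
x=13: ŷ = -2.4 + 5·13 = 62.6; e = 64.4 − 62.6 = 1.8
SSE = 0.36 + 1 + 14.44 + 17.64 + 1.44 + 1 + 3.24 = 39.12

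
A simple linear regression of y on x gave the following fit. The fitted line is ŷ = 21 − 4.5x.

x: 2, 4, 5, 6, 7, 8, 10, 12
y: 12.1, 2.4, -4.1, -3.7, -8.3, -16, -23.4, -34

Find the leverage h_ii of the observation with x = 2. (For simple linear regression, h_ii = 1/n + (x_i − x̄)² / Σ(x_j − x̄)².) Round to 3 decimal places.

x̄ = (2 + 4 + 5 + 6 + 7 + 8 + 10 + 12)/8 = 6.75
Σ(x − x̄)² = 22.5625 + 7.5625 + 3.0625 + 0.5625 + 0.0625 + 1.5625 + 10.5625 + 27.5625 = 73.5
h = 1/8 + (-4.75)²/73.5 = 0.125 + 0.306973 = 0.432

h = 0.432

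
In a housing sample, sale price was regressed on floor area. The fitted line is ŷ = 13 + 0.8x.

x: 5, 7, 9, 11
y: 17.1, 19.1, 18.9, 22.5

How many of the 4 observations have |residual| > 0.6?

2

x=5: ŷ = 13 + 0.8·5 = 17; r = 17.1 − 17 = 0.1
x=7: ŷ = 13 + 0.8·7 = 18.6; r = 19.1 − 18.6 = 0.5
x=9: ŷ = 13 + 0.8·9 = 20.2; r = 18.9 − 20.2 = -1.3
x=11: ŷ = 13 + 0.8·11 = 21.8; r = 22.5 − 21.8 = 0.7
|r| > 0.6: x=9 (|r|=1.3), x=11 (|r|=0.7) → 2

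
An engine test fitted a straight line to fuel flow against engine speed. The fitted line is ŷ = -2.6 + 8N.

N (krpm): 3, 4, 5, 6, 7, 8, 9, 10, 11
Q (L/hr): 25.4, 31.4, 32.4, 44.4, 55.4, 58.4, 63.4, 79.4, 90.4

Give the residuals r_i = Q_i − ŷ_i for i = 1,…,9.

N=3: ŷ = -2.6 + 8·3 = 21.4; r = 25.4 − 21.4 = 4
N=4: ŷ = -2.6 + 8·4 = 29.4; r = 31.4 − 29.4 = 2
N=5: ŷ = -2.6 + 8·5 = 37.4; r = 32.4 − 37.4 = -5
N=6: ŷ = -2.6 + 8·6 = 45.4; r = 44.4 − 45.4 = -1
N=7: ŷ = -2.6 + 8·7 = 53.4; r = 55.4 − 53.4 = 2
N=8: ŷ = -2.6 + 8·8 = 61.4; r = 58.4 − 61.4 = -3
N=9: ŷ = -2.6 + 8·9 = 69.4; r = 63.4 − 69.4 = -6
N=10: ŷ = -2.6 + 8·10 = 77.4; r = 79.4 − 77.4 = 2
N=11: ŷ = -2.6 + 8·11 = 85.4; r = 90.4 − 85.4 = 5

4, 2, -5, -1, 2, -3, -6, 2, 5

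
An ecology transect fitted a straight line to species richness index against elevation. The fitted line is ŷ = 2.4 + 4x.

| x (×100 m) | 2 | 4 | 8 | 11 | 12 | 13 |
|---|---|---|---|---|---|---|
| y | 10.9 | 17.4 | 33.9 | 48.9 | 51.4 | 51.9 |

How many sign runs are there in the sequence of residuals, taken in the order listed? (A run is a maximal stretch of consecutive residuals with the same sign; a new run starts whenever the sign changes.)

x=2: ŷ = 2.4 + 4·2 = 10.4; e = 10.9 − 10.4 = 0.5
x=4: ŷ = 2.4 + 4·4 = 18.4; e = 17.4 − 18.4 = -1
x=8: ŷ = 2.4 + 4·8 = 34.4; e = 33.9 − 34.4 = -0.5
x=11: ŷ = 2.4 + 4·11 = 46.4; e = 48.9 − 46.4 = 2.5
x=12: ŷ = 2.4 + 4·12 = 50.4; e = 51.4 − 50.4 = 1
x=13: ŷ = 2.4 + 4·13 = 54.4; e = 51.9 − 54.4 = -2.5
Signs: + − − + + −
Runs: +×1, −×2, +×2, −×1 → 4

4 runs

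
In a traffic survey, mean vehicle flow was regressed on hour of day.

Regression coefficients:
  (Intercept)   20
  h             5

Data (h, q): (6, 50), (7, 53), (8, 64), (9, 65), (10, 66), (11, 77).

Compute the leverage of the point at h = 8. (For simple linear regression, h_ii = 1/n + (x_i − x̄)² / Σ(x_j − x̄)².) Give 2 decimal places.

h̄ = (6 + 7 + 8 + 9 + 10 + 11)/6 = 8.5
Σ(h − h̄)² = 6.25 + 2.25 + 0.25 + 0.25 + 2.25 + 6.25 = 17.5
h = 1/6 + (-0.5)²/17.5 = 0.166667 + 0.0142857 = 0.18

h = 0.18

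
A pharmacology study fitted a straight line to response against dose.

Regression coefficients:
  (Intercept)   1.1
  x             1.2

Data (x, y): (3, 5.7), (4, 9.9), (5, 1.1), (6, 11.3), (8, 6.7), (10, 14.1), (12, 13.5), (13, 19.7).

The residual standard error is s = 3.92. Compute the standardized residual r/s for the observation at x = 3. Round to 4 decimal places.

ŷ = 1.1 + 1.2·3 = 4.7
r = 5.7 − 4.7 = 1
r/s = 1 / 3.92 = 0.2551

0.2551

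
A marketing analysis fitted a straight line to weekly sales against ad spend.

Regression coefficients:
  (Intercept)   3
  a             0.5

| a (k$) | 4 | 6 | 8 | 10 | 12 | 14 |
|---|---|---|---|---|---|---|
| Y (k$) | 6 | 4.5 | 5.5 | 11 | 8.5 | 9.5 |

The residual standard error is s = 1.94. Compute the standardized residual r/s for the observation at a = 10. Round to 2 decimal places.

Ŷ = 3 + 0.5·10 = 8
r = 11 − 8 = 3
r/s = 3 / 1.94 = 1.55

1.55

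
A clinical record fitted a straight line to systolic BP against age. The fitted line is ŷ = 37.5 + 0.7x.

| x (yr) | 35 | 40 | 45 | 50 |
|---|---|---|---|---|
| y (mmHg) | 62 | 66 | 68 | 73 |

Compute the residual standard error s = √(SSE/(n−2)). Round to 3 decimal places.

x=35: ŷ = 37.5 + 0.7·35 = 62; e = 62 − 62 = 0
x=40: ŷ = 37.5 + 0.7·40 = 65.5; e = 66 − 65.5 = 0.5
x=45: ŷ = 37.5 + 0.7·45 = 69; e = 68 − 69 = -1
x=50: ŷ = 37.5 + 0.7·50 = 72.5; e = 73 − 72.5 = 0.5
SSE = 0 + 0.25 + 1 + 0.25 = 1.5
s = √(1.5/2) = √0.75 ≈ 0.866

s = 0.866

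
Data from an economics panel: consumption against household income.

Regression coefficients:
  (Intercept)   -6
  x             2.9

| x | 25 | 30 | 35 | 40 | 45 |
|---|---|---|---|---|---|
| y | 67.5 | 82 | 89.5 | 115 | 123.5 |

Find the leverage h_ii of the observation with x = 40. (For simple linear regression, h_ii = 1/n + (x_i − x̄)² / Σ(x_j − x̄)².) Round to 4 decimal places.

x̄ = (25 + 30 + 35 + 40 + 45)/5 = 35
Σ(x − x̄)² = 100 + 25 + 0 + 25 + 100 = 250
h = 1/5 + (5)²/250 = 0.2 + 0.1 = 0.3000

h = 0.3000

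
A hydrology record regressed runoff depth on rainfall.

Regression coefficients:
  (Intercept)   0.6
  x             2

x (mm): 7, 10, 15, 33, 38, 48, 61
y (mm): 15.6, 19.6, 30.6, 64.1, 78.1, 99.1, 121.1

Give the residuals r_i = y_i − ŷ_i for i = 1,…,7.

1, -1, 0, -2.5, 1.5, 2.5, -1.5

x=7: ŷ = 0.6 + 2·7 = 14.6; r = 15.6 − 14.6 = 1
x=10: ŷ = 0.6 + 2·10 = 20.6; r = 19.6 − 20.6 = -1
x=15: ŷ = 0.6 + 2·15 = 30.6; r = 30.6 − 30.6 = 0
x=33: ŷ = 0.6 + 2·33 = 66.6; r = 64.1 − 66.6 = -2.5
x=38: ŷ = 0.6 + 2·38 = 76.6; r = 78.1 − 76.6 = 1.5
x=48: ŷ = 0.6 + 2·48 = 96.6; r = 99.1 − 96.6 = 2.5
x=61: ŷ = 0.6 + 2·61 = 122.6; r = 121.1 − 122.6 = -1.5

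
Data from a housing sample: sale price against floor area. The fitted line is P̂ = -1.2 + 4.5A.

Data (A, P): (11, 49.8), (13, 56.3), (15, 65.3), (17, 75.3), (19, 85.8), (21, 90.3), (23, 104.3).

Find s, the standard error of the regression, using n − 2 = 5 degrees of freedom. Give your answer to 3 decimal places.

s = 1.975

A=11: P̂ = -1.2 + 4.5·11 = 48.3; r = 49.8 − 48.3 = 1.5
A=13: P̂ = -1.2 + 4.5·13 = 57.3; r = 56.3 − 57.3 = -1
A=15: P̂ = -1.2 + 4.5·15 = 66.3; r = 65.3 − 66.3 = -1
A=17: P̂ = -1.2 + 4.5·17 = 75.3; r = 75.3 − 75.3 = 0
A=19: P̂ = -1.2 + 4.5·19 = 84.3; r = 85.8 − 84.3 = 1.5
A=21: P̂ = -1.2 + 4.5·21 = 93.3; r = 90.3 − 93.3 = -3
A=23: P̂ = -1.2 + 4.5·23 = 102.3; r = 104.3 − 102.3 = 2
SSE = 2.25 + 1 + 1 + 0 + 2.25 + 9 + 4 = 19.5
s = √(19.5/5) = √3.9 ≈ 1.975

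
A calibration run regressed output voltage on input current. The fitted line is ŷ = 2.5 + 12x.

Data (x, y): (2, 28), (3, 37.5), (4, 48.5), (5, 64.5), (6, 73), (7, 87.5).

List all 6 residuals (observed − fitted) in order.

1.5, -1, -2, 2, -1.5, 1

x=2: ŷ = 2.5 + 12·2 = 26.5; e = 28 − 26.5 = 1.5
x=3: ŷ = 2.5 + 12·3 = 38.5; e = 37.5 − 38.5 = -1
x=4: ŷ = 2.5 + 12·4 = 50.5; e = 48.5 − 50.5 = -2
x=5: ŷ = 2.5 + 12·5 = 62.5; e = 64.5 − 62.5 = 2
x=6: ŷ = 2.5 + 12·6 = 74.5; e = 73 − 74.5 = -1.5
x=7: ŷ = 2.5 + 12·7 = 86.5; e = 87.5 − 86.5 = 1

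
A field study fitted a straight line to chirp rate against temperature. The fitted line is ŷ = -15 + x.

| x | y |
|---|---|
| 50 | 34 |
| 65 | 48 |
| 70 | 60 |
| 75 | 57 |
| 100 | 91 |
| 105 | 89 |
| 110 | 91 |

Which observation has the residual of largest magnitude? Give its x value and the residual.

x = 100, e = 6

x=50: ŷ = -15 + 50 = 35; e = 34 − 35 = -1
x=65: ŷ = -15 + 65 = 50; e = 48 − 50 = -2
x=70: ŷ = -15 + 70 = 55; e = 60 − 55 = 5
x=75: ŷ = -15 + 75 = 60; e = 57 − 60 = -3
x=100: ŷ = -15 + 100 = 85; e = 91 − 85 = 6
x=105: ŷ = -15 + 105 = 90; e = 89 − 90 = -1
x=110: ŷ = -15 + 110 = 95; e = 91 − 95 = -4
Largest |e| is 6 at x = 100, residual 6.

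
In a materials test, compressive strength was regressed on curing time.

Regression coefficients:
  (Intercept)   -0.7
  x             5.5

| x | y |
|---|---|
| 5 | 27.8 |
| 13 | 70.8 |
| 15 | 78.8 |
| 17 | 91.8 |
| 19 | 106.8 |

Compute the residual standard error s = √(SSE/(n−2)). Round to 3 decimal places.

s = 2.582

x=5: ŷ = -0.7 + 5.5·5 = 26.8; e = 27.8 − 26.8 = 1
x=13: ŷ = -0.7 + 5.5·13 = 70.8; e = 70.8 − 70.8 = 0
x=15: ŷ = -0.7 + 5.5·15 = 81.8; e = 78.8 − 81.8 = -3
x=17: ŷ = -0.7 + 5.5·17 = 92.8; e = 91.8 − 92.8 = -1
x=19: ŷ = -0.7 + 5.5·19 = 103.8; e = 106.8 − 103.8 = 3
SSE = 1 + 0 + 9 + 1 + 9 = 20
s = √(20/3) = √6.66667 ≈ 2.582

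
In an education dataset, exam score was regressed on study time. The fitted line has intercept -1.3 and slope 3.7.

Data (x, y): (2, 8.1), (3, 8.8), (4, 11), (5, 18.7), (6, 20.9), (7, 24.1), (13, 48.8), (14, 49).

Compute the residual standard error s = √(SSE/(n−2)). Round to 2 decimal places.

s = 1.83

x=2: ŷ = -1.3 + 3.7·2 = 6.1; e = 8.1 − 6.1 = 2
x=3: ŷ = -1.3 + 3.7·3 = 9.8; e = 8.8 − 9.8 = -1
x=4: ŷ = -1.3 + 3.7·4 = 13.5; e = 11 − 13.5 = -2.5
x=5: ŷ = -1.3 + 3.7·5 = 17.2; e = 18.7 − 17.2 = 1.5
x=6: ŷ = -1.3 + 3.7·6 = 20.9; e = 20.9 − 20.9 = 0
x=7: ŷ = -1.3 + 3.7·7 = 24.6; e = 24.1 − 24.6 = -0.5
x=13: ŷ = -1.3 + 3.7·13 = 46.8; e = 48.8 − 46.8 = 2
x=14: ŷ = -1.3 + 3.7·14 = 50.5; e = 49 − 50.5 = -1.5
SSE = 4 + 1 + 6.25 + 2.25 + 0 + 0.25 + 4 + 2.25 = 20
s = √(20/6) = √3.33333 ≈ 1.83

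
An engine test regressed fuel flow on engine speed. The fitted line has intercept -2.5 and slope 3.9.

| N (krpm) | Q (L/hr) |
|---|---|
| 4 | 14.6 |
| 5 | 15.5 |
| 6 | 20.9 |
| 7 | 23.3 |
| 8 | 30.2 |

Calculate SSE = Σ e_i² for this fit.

N=4: Q̂ = -2.5 + 3.9·4 = 13.1; e = 14.6 − 13.1 = 1.5
N=5: Q̂ = -2.5 + 3.9·5 = 17; e = 15.5 − 17 = -1.5
N=6: Q̂ = -2.5 + 3.9·6 = 20.9; e = 20.9 − 20.9 = 0
N=7: Q̂ = -2.5 + 3.9·7 = 24.8; e = 23.3 − 24.8 = -1.5
N=8: Q̂ = -2.5 + 3.9·8 = 28.7; e = 30.2 − 28.7 = 1.5
SSE = 2.25 + 2.25 + 0 + 2.25 + 2.25 = 9

SSE = 9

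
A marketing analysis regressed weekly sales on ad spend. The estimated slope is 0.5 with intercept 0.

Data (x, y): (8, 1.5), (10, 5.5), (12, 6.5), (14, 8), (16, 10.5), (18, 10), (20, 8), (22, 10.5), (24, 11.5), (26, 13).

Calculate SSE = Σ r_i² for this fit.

x=8: ŷ = 0.5·8 = 4; r = 1.5 − 4 = -2.5
x=10: ŷ = 0.5·10 = 5; r = 5.5 − 5 = 0.5
x=12: ŷ = 0.5·12 = 6; r = 6.5 − 6 = 0.5
x=14: ŷ = 0.5·14 = 7; r = 8 − 7 = 1
x=16: ŷ = 0.5·16 = 8; r = 10.5 − 8 = 2.5
x=18: ŷ = 0.5·18 = 9; r = 10 − 9 = 1
x=20: ŷ = 0.5·20 = 10; r = 8 − 10 = -2
x=22: ŷ = 0.5·22 = 11; r = 10.5 − 11 = -0.5
x=24: ŷ = 0.5·24 = 12; r = 11.5 − 12 = -0.5
x=26: ŷ = 0.5·26 = 13; r = 13 − 13 = 0
SSE = 6.25 + 0.25 + 0.25 + 1 + 6.25 + 1 + 4 + 0.25 + 0.25 + 0 = 19.5

SSE = 19.5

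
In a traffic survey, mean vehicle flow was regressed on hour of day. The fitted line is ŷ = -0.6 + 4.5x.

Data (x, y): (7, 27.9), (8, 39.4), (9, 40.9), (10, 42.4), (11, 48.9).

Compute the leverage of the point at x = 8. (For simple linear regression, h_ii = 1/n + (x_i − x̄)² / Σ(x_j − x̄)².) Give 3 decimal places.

x̄ = (7 + 8 + 9 + 10 + 11)/5 = 9
Σ(x − x̄)² = 4 + 1 + 0 + 1 + 4 = 10
h = 1/5 + (-1)²/10 = 0.2 + 0.1 = 0.300

h = 0.300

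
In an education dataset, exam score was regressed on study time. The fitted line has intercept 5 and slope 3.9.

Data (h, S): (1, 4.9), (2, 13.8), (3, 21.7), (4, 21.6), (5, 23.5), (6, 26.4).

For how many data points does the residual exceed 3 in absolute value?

2

h=1: ŷ = 5 + 3.9·1 = 8.9; e = 4.9 − 8.9 = -4
h=2: ŷ = 5 + 3.9·2 = 12.8; e = 13.8 − 12.8 = 1
h=3: ŷ = 5 + 3.9·3 = 16.7; e = 21.7 − 16.7 = 5
h=4: ŷ = 5 + 3.9·4 = 20.6; e = 21.6 − 20.6 = 1
h=5: ŷ = 5 + 3.9·5 = 24.5; e = 23.5 − 24.5 = -1
h=6: ŷ = 5 + 3.9·6 = 28.4; e = 26.4 − 28.4 = -2
|e| > 3: h=1 (|e|=4), h=3 (|e|=5) → 2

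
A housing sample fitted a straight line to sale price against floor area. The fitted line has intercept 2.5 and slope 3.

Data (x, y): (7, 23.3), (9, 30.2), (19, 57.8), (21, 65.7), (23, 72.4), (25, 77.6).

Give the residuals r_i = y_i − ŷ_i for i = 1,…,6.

-0.2, 0.7, -1.7, 0.2, 0.9, 0.1

x=7: ŷ = 2.5 + 3·7 = 23.5; r = 23.3 − 23.5 = -0.2
x=9: ŷ = 2.5 + 3·9 = 29.5; r = 30.2 − 29.5 = 0.7
x=19: ŷ = 2.5 + 3·19 = 59.5; r = 57.8 − 59.5 = -1.7
x=21: ŷ = 2.5 + 3·21 = 65.5; r = 65.7 − 65.5 = 0.2
x=23: ŷ = 2.5 + 3·23 = 71.5; r = 72.4 − 71.5 = 0.9
x=25: ŷ = 2.5 + 3·25 = 77.5; r = 77.6 − 77.5 = 0.1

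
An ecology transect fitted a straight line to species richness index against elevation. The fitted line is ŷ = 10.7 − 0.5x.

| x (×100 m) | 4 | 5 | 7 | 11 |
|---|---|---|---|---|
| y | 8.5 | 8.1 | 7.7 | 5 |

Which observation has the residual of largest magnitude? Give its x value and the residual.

x = 7, e = 0.5

x=4: ŷ = 10.7 − 0.5·4 = 8.7; e = 8.5 − 8.7 = -0.2
x=5: ŷ = 10.7 − 0.5·5 = 8.2; e = 8.1 − 8.2 = -0.1
x=7: ŷ = 10.7 − 0.5·7 = 7.2; e = 7.7 − 7.2 = 0.5
x=11: ŷ = 10.7 − 0.5·11 = 5.2; e = 5 − 5.2 = -0.2
Largest |e| is 0.5 at x = 7, residual 0.5.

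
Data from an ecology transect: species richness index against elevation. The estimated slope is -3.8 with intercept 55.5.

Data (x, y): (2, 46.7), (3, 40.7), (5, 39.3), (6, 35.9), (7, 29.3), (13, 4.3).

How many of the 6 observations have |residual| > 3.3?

1

x=2: ŷ = 55.5 − 3.8·2 = 47.9; e = 46.7 − 47.9 = -1.2
x=3: ŷ = 55.5 − 3.8·3 = 44.1; e = 40.7 − 44.1 = -3.4
x=5: ŷ = 55.5 − 3.8·5 = 36.5; e = 39.3 − 36.5 = 2.8
x=6: ŷ = 55.5 − 3.8·6 = 32.7; e = 35.9 − 32.7 = 3.2
x=7: ŷ = 55.5 − 3.8·7 = 28.9; e = 29.3 − 28.9 = 0.4
x=13: ŷ = 55.5 − 3.8·13 = 6.1; e = 4.3 − 6.1 = -1.8
|e| > 3.3: x=3 (|e|=3.4) → 1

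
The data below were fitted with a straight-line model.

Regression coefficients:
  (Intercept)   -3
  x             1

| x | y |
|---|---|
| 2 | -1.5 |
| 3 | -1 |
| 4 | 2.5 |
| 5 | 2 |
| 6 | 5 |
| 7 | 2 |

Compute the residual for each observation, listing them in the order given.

-0.5, -1, 1.5, 0, 2, -2

x=2: ŷ = -3 + 2 = -1; e = -1.5 − (-1) = -0.5
x=3: ŷ = -3 + 3 = 0; e = -1 − 0 = -1
x=4: ŷ = -3 + 4 = 1; e = 2.5 − 1 = 1.5
x=5: ŷ = -3 + 5 = 2; e = 2 − 2 = 0
x=6: ŷ = -3 + 6 = 3; e = 5 − 3 = 2
x=7: ŷ = -3 + 7 = 4; e = 2 − 4 = -2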